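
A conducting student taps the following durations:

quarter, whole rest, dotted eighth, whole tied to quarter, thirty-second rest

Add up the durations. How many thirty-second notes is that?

87

In thirty-second notes: quarter = 8; whole rest = 32; dotted eighth = 6; whole tied to quarter (whole + quarter) = 40; thirty-second rest = 1.
Total: 8 + 32 + 6 + 40 + 1 = 87 thirty-second notes.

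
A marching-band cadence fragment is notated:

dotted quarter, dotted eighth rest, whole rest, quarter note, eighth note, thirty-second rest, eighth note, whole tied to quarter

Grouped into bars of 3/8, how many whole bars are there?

8

One bar of 3/8 = 12 thirty-second notes.
Convert each value to thirty-second notes: dotted quarter = 12; dotted eighth rest = 6; whole rest = 32; quarter note = 8; eighth note = 4; thirty-second rest = 1; eighth note = 4; whole tied to quarter (whole + quarter) = 40.
Sum: 12 + 6 + 32 + 8 + 4 + 1 + 4 + 40 = 107.
107 ÷ 12 = 8 complete bars with 11 left over.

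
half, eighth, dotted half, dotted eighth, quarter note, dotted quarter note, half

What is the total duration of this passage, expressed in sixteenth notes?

43

Working in sixteenth notes: half = 8; eighth = 2; dotted half = 12; dotted eighth = 3; quarter note = 4; dotted quarter note = 6; half = 8.
Altogether 8 + 2 + 12 + 3 + 4 + 6 + 8 = 43 sixteenth notes.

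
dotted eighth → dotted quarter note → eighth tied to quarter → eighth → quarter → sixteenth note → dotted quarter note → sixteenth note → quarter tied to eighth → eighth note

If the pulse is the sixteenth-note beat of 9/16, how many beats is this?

One sixteenth-note beat = 2 thirty-second notes.
In thirty-second notes: dotted eighth = 6; dotted quarter note = 12; eighth tied to quarter (eighth + quarter) = 12; eighth = 4; quarter = 8; sixteenth note = 2; dotted quarter note = 12; sixteenth note = 2; quarter tied to eighth (quarter + eighth) = 12; eighth note = 4.
Total: 6 + 12 + 12 + 4 + 8 + 2 + 12 + 2 + 12 + 4 = 74.
74 ÷ 2 = 37 beats.

37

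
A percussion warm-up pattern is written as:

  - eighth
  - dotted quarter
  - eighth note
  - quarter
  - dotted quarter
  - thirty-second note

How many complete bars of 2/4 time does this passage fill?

One bar of 2/4 = 16 thirty-second notes.
Each duration in thirty-second notes: eighth = 4; dotted quarter = 12; eighth note = 4; quarter = 8; dotted quarter = 12; thirty-second note = 1.
Altogether 4 + 12 + 4 + 8 + 12 + 1 = 41.
41 ÷ 16 = 2 complete bars with 9 left over.

2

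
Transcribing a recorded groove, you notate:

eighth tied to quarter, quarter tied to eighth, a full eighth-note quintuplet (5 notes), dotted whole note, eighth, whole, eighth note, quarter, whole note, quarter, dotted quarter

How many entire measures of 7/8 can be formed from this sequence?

One bar of 7/8 = 7 eighth notes.
In eighth notes: eighth tied to quarter (eighth + quarter) = 3; quarter tied to eighth (quarter + eighth) = 3; a full eighth-note quintuplet (5 notes) (five quintuplet eighths span one half) = 4; dotted whole note = 12; eighth = 1; whole = 8; eighth note = 1; quarter = 2; whole note = 8; quarter = 2; dotted quarter = 3.
Sum: 3 + 3 + 4 + 12 + 1 + 8 + 1 + 2 + 8 + 2 + 3 = 47.
47 ÷ 7 = 6 complete bars with 5 left over.

6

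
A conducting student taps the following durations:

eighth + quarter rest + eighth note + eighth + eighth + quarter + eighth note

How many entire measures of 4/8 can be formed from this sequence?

2

One bar of 4/8 = 4 eighth notes.
Working in eighth notes: eighth = 1; quarter rest = 2; eighth note = 1; eighth = 1; eighth = 1; quarter = 2; eighth note = 1.
Sum: 1 + 2 + 1 + 1 + 1 + 2 + 1 = 9.
9 ÷ 4 = 2 complete bars with 1 left over.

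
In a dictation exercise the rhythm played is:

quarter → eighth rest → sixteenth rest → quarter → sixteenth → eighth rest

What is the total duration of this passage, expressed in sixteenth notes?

Working in sixteenth notes: quarter = 4; eighth rest = 2; sixteenth rest = 1; quarter = 4; sixteenth = 1; eighth rest = 2.
Total: 4 + 2 + 1 + 4 + 1 + 2 = 14 sixteenth notes.

14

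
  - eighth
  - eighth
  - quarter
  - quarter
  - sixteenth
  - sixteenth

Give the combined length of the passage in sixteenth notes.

Each duration in sixteenth notes: eighth = 2; eighth = 2; quarter = 4; quarter = 4; sixteenth = 1; sixteenth = 1.
Sum: 2 + 2 + 4 + 4 + 1 + 1 = 14 sixteenth notes.

14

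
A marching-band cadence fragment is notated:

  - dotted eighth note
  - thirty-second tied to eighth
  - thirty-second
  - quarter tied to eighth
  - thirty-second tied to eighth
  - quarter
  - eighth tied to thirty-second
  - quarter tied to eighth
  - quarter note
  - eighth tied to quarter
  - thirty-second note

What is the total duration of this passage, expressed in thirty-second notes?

Express everything in thirty-second notes: dotted eighth note = 6; thirty-second tied to eighth (thirty-second + eighth) = 5; thirty-second = 1; quarter tied to eighth (quarter + eighth) = 12; thirty-second tied to eighth (thirty-second + eighth) = 5; quarter = 8; eighth tied to thirty-second (eighth + thirty-second) = 5; quarter tied to eighth (quarter + eighth) = 12; quarter note = 8; eighth tied to quarter (eighth + quarter) = 12; thirty-second note = 1.
Total: 6 + 5 + 1 + 12 + 5 + 8 + 5 + 12 + 8 + 12 + 1 = 75 thirty-second notes.

75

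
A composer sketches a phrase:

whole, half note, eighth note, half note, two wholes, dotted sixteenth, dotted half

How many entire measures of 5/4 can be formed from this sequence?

3

One bar of 5/4 = 40 thirty-second notes.
In thirty-second notes: whole = 32; half note = 16; eighth note = 4; half note = 16; whole = 32; whole = 32; dotted sixteenth = 3; dotted half = 24.
Total: 32 + 16 + 4 + 16 + 32 + 32 + 3 + 24 = 159.
159 ÷ 40 = 3 complete bars with 39 left over.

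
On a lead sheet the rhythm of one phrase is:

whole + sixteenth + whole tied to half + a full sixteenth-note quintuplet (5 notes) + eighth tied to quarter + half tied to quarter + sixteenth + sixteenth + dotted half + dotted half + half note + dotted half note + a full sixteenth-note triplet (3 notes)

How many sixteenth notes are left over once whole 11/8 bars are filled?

One bar of 11/8 = 22 sixteenth notes.
Each duration in sixteenth notes: whole = 16; sixteenth = 1; whole tied to half (whole + half) = 24; a full sixteenth-note quintuplet (5 notes) (five quintuplet sixteenths span one quarter) = 4; eighth tied to quarter (eighth + quarter) = 6; half tied to quarter (half + quarter) = 12; sixteenth = 1; sixteenth = 1; dotted half = 12; dotted half = 12; half note = 8; dotted half note = 12; a full sixteenth-note triplet (3 notes) (three triplet sixteenths span one eighth) = 2.
Sum: 16 + 1 + 24 + 4 + 6 + 12 + 1 + 1 + 12 + 12 + 8 + 12 + 2 = 111.
111 ÷ 22 = 5 complete bars with 1 sixteenth note remaining.

1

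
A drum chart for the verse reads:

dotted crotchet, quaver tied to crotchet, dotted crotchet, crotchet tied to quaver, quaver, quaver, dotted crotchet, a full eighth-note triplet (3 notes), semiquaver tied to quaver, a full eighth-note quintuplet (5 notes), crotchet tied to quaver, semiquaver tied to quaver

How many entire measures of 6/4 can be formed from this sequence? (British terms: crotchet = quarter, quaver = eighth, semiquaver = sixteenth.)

2

One bar of 6/4 = 24 sixteenth notes.
Express everything in sixteenth notes: dotted crotchet = 6; quaver tied to crotchet (quaver + crotchet) = 6; dotted crotchet = 6; crotchet tied to quaver (crotchet + quaver) = 6; quaver = 2; quaver = 2; dotted crotchet = 6; a full eighth-note triplet (3 notes) (three triplet eighths span one quarter) = 4; semiquaver tied to quaver (semiquaver + quaver) = 3; a full eighth-note quintuplet (5 notes) (five quintuplet eighths span one half) = 8; crotchet tied to quaver (crotchet + quaver) = 6; semiquaver tied to quaver (semiquaver + quaver) = 3.
Total: 6 + 6 + 6 + 6 + 2 + 2 + 6 + 4 + 3 + 8 + 6 + 3 = 58.
58 ÷ 24 = 2 complete bars with 10 left over.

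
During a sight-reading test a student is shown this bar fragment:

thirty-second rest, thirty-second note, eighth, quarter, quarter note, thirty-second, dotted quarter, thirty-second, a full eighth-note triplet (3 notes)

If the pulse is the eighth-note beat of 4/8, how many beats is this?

11

One eighth-note beat = 4 thirty-second notes.
Working in thirty-second notes: thirty-second rest = 1; thirty-second note = 1; eighth = 4; quarter = 8; quarter note = 8; thirty-second = 1; dotted quarter = 12; thirty-second = 1; a full eighth-note triplet (3 notes) (three triplet eighths span one quarter) = 8.
Adding: 1 + 1 + 4 + 8 + 8 + 1 + 12 + 1 + 8 = 44.
44 ÷ 4 = 11 beats.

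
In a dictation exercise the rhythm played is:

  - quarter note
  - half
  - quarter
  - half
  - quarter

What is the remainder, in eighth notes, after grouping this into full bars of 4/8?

2

One bar of 4/8 = 2 quarter notes.
In quarter notes: quarter note = 1; half = 2; quarter = 1; half = 2; quarter = 1.
Altogether 1 + 2 + 1 + 2 + 1 = 7.
7 ÷ 2 = 3 complete bars with 1 quarter note remaining = 2 eighth notes.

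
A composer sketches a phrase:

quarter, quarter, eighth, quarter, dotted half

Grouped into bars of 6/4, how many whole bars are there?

One bar of 6/4 = 12 eighth notes.
In eighth notes: quarter = 2; quarter = 2; eighth = 1; quarter = 2; dotted half = 6.
Sum: 2 + 2 + 1 + 2 + 6 = 13.
13 ÷ 12 = 1 complete bar with 1 left over.

1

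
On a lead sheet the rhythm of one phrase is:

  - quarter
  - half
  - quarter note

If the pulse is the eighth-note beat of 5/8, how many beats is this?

One eighth-note beat = 2 sixteenth notes.
Express everything in sixteenth notes: quarter = 4; half = 8; quarter note = 4.
Altogether 4 + 8 + 4 = 16.
16 ÷ 2 = 8 beats.

8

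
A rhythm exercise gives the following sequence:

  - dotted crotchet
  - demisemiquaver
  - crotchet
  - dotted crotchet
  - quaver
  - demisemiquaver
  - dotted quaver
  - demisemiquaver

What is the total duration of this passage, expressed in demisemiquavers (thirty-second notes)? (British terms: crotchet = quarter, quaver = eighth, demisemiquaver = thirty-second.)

45

In thirty-second notes: dotted crotchet = 12; demisemiquaver = 1; crotchet = 8; dotted crotchet = 12; quaver = 4; demisemiquaver = 1; dotted quaver = 6; demisemiquaver = 1.
Altogether 12 + 1 + 8 + 12 + 4 + 1 + 6 + 1 = 45 thirty-second notes.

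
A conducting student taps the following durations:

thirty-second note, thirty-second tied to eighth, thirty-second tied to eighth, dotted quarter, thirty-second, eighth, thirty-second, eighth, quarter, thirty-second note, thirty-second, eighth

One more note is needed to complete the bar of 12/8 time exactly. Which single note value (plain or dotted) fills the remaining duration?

thirty-second note

The bar of 12/8 = 48 thirty-second notes.
Express everything in thirty-second notes: thirty-second note = 1; thirty-second tied to eighth (thirty-second + eighth) = 5; thirty-second tied to eighth (thirty-second + eighth) = 5; dotted quarter = 12; thirty-second = 1; eighth = 4; thirty-second = 1; eighth = 4; quarter = 8; thirty-second note = 1; thirty-second = 1; eighth = 4.
Sum: 1 + 5 + 5 + 12 + 1 + 4 + 1 + 4 + 8 + 1 + 1 + 4 = 47.
Remaining: 48 − 47 = 1 thirty-second note, which is a thirty-second note.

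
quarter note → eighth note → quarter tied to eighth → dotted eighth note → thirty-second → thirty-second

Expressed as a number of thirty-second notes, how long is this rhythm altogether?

32

Each duration in thirty-second notes: quarter note = 8; eighth note = 4; quarter tied to eighth (quarter + eighth) = 12; dotted eighth note = 6; thirty-second = 1; thirty-second = 1.
Adding: 8 + 4 + 12 + 6 + 1 + 1 = 32 thirty-second notes.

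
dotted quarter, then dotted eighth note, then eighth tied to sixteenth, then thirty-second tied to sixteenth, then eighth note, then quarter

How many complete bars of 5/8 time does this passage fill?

One bar of 5/8 = 20 thirty-second notes.
In thirty-second notes: dotted quarter = 12; dotted eighth note = 6; eighth tied to sixteenth (eighth + sixteenth) = 6; thirty-second tied to sixteenth (thirty-second + sixteenth) = 3; eighth note = 4; quarter = 8.
Sum: 12 + 6 + 6 + 3 + 4 + 8 = 39.
39 ÷ 20 = 1 complete bar with 19 left over.

1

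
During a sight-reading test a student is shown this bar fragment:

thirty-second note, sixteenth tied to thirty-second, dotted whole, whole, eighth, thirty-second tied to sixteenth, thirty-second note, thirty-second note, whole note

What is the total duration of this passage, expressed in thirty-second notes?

125

Express everything in thirty-second notes: thirty-second note = 1; sixteenth tied to thirty-second (sixteenth + thirty-second) = 3; dotted whole = 48; whole = 32; eighth = 4; thirty-second tied to sixteenth (thirty-second + sixteenth) = 3; thirty-second note = 1; thirty-second note = 1; whole note = 32.
Total: 1 + 3 + 48 + 32 + 4 + 3 + 1 + 1 + 32 = 125 thirty-second notes.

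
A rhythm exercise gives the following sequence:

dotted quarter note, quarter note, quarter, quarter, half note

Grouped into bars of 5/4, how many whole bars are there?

One bar of 5/4 = 10 eighth notes.
Convert each value to eighth notes: dotted quarter note = 3; quarter note = 2; quarter = 2; quarter = 2; half note = 4.
Altogether 3 + 2 + 2 + 2 + 4 = 13.
13 ÷ 10 = 1 complete bar with 3 left over.

1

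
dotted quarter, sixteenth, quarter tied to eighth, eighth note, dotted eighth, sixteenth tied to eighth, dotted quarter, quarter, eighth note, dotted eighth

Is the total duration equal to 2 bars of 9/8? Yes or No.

Yes

One bar of 9/8 = 18 sixteenth notes, so 2 bars = 36.
Express everything in sixteenth notes: dotted quarter = 6; sixteenth = 1; quarter tied to eighth (quarter + eighth) = 6; eighth note = 2; dotted eighth = 3; sixteenth tied to eighth (sixteenth + eighth) = 3; dotted quarter = 6; quarter = 4; eighth note = 2; dotted eighth = 3.
Total: 6 + 1 + 6 + 2 + 3 + 3 + 6 + 4 + 2 + 3 = 36.
36 equals 36, so the answer is Yes.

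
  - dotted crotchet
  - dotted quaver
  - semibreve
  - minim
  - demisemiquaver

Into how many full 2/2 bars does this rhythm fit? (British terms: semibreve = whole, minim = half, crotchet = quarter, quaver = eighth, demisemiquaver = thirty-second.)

2

One bar of 2/2 = 32 thirty-second notes.
In thirty-second notes: dotted crotchet = 12; dotted quaver = 6; semibreve = 32; minim = 16; demisemiquaver = 1.
Sum: 12 + 6 + 32 + 16 + 1 = 67.
67 ÷ 32 = 2 complete bars with 3 left over.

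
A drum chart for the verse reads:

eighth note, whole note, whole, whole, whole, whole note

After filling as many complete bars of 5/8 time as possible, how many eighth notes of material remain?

1

One bar of 5/8 = 5 eighth notes.
Convert each value to eighth notes: eighth note = 1; whole note = 8; whole = 8; whole = 8; whole = 8; whole note = 8.
Sum: 1 + 8 + 8 + 8 + 8 + 8 = 41.
41 ÷ 5 = 8 complete bars with 1 eighth note remaining.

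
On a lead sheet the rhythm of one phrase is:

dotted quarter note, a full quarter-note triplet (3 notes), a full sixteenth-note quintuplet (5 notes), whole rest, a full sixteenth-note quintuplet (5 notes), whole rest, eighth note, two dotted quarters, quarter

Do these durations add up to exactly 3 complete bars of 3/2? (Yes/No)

One bar of 3/2 = 12 eighth notes, so 3 bars = 36.
Working in eighth notes: dotted quarter note = 3; a full quarter-note triplet (3 notes) (three triplet quarters span one half) = 4; a full sixteenth-note quintuplet (5 notes) (five quintuplet sixteenths span one quarter) = 2; whole rest = 8; a full sixteenth-note quintuplet (5 notes) (five quintuplet sixteenths span one quarter) = 2; whole rest = 8; eighth note = 1; dotted quarter = 3; dotted quarter = 3; quarter = 2.
Total: 3 + 4 + 2 + 8 + 2 + 8 + 1 + 3 + 3 + 2 = 36.
36 equals 36, so the answer is Yes.

Yes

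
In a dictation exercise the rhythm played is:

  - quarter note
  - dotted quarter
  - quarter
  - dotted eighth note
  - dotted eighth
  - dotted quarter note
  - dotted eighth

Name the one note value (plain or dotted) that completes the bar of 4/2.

The bar of 4/2 = 32 sixteenth notes.
Express everything in sixteenth notes: quarter note = 4; dotted quarter = 6; quarter = 4; dotted eighth note = 3; dotted eighth = 3; dotted quarter note = 6; dotted eighth = 3.
Adding: 4 + 6 + 4 + 3 + 3 + 6 + 3 = 29.
Remaining: 32 − 29 = 3 sixteenth notes, which is a dotted eighth note.

dotted eighth note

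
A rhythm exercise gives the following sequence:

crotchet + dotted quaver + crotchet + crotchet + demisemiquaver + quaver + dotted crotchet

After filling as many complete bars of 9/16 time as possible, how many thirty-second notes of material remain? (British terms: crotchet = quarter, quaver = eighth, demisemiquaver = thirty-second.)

11

One bar of 9/16 = 18 thirty-second notes.
Each duration in thirty-second notes: crotchet = 8; dotted quaver = 6; crotchet = 8; crotchet = 8; demisemiquaver = 1; quaver = 4; dotted crotchet = 12.
Sum: 8 + 6 + 8 + 8 + 1 + 4 + 12 = 47.
47 ÷ 18 = 2 complete bars with 11 thirty-second notes remaining.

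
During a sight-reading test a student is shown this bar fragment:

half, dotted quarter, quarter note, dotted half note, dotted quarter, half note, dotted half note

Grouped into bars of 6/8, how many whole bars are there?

4

One bar of 6/8 = 6 eighth notes.
Working in eighth notes: half = 4; dotted quarter = 3; quarter note = 2; dotted half note = 6; dotted quarter = 3; half note = 4; dotted half note = 6.
Altogether 4 + 3 + 2 + 6 + 3 + 4 + 6 = 28.
28 ÷ 6 = 4 complete bars with 4 left over.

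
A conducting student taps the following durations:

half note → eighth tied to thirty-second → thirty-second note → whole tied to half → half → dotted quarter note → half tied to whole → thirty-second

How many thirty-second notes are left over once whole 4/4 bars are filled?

19

One bar of 4/4 = 32 thirty-second notes.
Each duration in thirty-second notes: half note = 16; eighth tied to thirty-second (eighth + thirty-second) = 5; thirty-second note = 1; whole tied to half (whole + half) = 48; half = 16; dotted quarter note = 12; half tied to whole (half + whole) = 48; thirty-second = 1.
Adding: 16 + 5 + 1 + 48 + 16 + 12 + 48 + 1 = 147.
147 ÷ 32 = 4 complete bars with 19 thirty-second notes remaining.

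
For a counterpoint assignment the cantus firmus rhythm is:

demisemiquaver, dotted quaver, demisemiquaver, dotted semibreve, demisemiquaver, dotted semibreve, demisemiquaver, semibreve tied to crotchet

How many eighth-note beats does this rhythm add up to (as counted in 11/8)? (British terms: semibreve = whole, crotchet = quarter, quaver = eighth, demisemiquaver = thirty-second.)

One eighth-note beat = 4 thirty-second notes.
Each duration in thirty-second notes: demisemiquaver = 1; dotted quaver = 6; demisemiquaver = 1; dotted semibreve = 48; demisemiquaver = 1; dotted semibreve = 48; demisemiquaver = 1; semibreve tied to crotchet (semibreve + crotchet) = 40.
Altogether 1 + 6 + 1 + 48 + 1 + 48 + 1 + 40 = 146.
146 ÷ 4 = 36.5 beats.

36.5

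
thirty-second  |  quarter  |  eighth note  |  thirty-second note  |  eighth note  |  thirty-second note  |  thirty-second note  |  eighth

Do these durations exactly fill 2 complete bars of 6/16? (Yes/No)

One bar of 6/16 = 12 thirty-second notes, so 2 bars = 24.
In thirty-second notes: thirty-second = 1; quarter = 8; eighth note = 4; thirty-second note = 1; eighth note = 4; thirty-second note = 1; thirty-second note = 1; eighth = 4.
Sum: 1 + 8 + 4 + 1 + 4 + 1 + 1 + 4 = 24.
24 equals 24, so the answer is Yes.

Yes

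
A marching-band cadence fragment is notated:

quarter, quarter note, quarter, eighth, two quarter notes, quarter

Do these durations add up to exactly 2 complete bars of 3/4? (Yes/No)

No

One bar of 3/4 = 6 eighth notes, so 2 bars = 12.
Convert each value to eighth notes: quarter = 2; quarter note = 2; quarter = 2; eighth = 1; quarter note = 2; quarter note = 2; quarter = 2.
Total: 2 + 2 + 2 + 1 + 2 + 2 + 2 = 13.
13 exceeds 12, so the answer is No.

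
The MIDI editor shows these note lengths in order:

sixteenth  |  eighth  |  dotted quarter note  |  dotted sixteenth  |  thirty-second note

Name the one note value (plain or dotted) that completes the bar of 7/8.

dotted eighth note

The bar of 7/8 = 28 thirty-second notes.
Working in thirty-second notes: sixteenth = 2; eighth = 4; dotted quarter note = 12; dotted sixteenth = 3; thirty-second note = 1.
Sum: 2 + 4 + 12 + 3 + 1 = 22.
Remaining: 28 − 22 = 6 thirty-second notes, which is a dotted eighth note.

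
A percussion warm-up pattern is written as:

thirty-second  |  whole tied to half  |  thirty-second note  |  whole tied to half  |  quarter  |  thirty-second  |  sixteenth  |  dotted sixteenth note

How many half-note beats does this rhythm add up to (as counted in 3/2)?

One half-note beat = 16 thirty-second notes.
Working in thirty-second notes: thirty-second = 1; whole tied to half (whole + half) = 48; thirty-second note = 1; whole tied to half (whole + half) = 48; quarter = 8; thirty-second = 1; sixteenth = 2; dotted sixteenth note = 3.
Altogether 1 + 48 + 1 + 48 + 8 + 1 + 2 + 3 = 112.
112 ÷ 16 = 7 beats.

7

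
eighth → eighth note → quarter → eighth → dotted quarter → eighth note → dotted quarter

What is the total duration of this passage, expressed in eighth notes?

12

Working in eighth notes: eighth = 1; eighth note = 1; quarter = 2; eighth = 1; dotted quarter = 3; eighth note = 1; dotted quarter = 3.
Adding: 1 + 1 + 2 + 1 + 3 + 1 + 3 = 12 eighth notes.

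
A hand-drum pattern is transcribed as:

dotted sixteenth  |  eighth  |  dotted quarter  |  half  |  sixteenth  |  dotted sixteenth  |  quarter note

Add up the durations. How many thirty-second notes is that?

48

Convert each value to thirty-second notes: dotted sixteenth = 3; eighth = 4; dotted quarter = 12; half = 16; sixteenth = 2; dotted sixteenth = 3; quarter note = 8.
Sum: 3 + 4 + 12 + 16 + 2 + 3 + 8 = 48 thirty-second notes.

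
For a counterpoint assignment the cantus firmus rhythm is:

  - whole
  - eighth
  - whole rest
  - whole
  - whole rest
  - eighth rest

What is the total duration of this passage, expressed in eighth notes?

Express everything in eighth notes: whole = 8; eighth = 1; whole rest = 8; whole = 8; whole rest = 8; eighth rest = 1.
Total: 8 + 1 + 8 + 8 + 8 + 1 = 34 eighth notes.

34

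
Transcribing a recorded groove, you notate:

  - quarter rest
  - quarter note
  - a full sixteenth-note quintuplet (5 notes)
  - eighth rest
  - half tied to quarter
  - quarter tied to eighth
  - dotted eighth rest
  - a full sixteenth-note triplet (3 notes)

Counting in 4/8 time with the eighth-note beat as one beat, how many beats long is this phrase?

18.5

One eighth-note beat = 2 sixteenth notes.
Convert each value to sixteenth notes: quarter rest = 4; quarter note = 4; a full sixteenth-note quintuplet (5 notes) (five quintuplet sixteenths span one quarter) = 4; eighth rest = 2; half tied to quarter (half + quarter) = 12; quarter tied to eighth (quarter + eighth) = 6; dotted eighth rest = 3; a full sixteenth-note triplet (3 notes) (three triplet sixteenths span one eighth) = 2.
Sum: 4 + 4 + 4 + 2 + 12 + 6 + 3 + 2 = 37.
37 ÷ 2 = 18.5 beats.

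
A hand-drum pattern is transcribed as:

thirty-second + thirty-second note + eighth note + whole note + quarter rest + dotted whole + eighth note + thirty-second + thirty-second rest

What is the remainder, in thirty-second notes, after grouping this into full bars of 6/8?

4

One bar of 6/8 = 24 thirty-second notes.
Working in thirty-second notes: thirty-second = 1; thirty-second note = 1; eighth note = 4; whole note = 32; quarter rest = 8; dotted whole = 48; eighth note = 4; thirty-second = 1; thirty-second rest = 1.
Sum: 1 + 1 + 4 + 32 + 8 + 48 + 4 + 1 + 1 = 100.
100 ÷ 24 = 4 complete bars with 4 thirty-second notes remaining.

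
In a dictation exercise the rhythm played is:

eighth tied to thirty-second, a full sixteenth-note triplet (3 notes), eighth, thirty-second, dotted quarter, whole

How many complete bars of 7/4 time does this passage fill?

1

One bar of 7/4 = 56 thirty-second notes.
In thirty-second notes: eighth tied to thirty-second (eighth + thirty-second) = 5; a full sixteenth-note triplet (3 notes) (three triplet sixteenths span one eighth) = 4; eighth = 4; thirty-second = 1; dotted quarter = 12; whole = 32.
Adding: 5 + 4 + 4 + 1 + 12 + 32 = 58.
58 ÷ 56 = 1 complete bar with 2 left over.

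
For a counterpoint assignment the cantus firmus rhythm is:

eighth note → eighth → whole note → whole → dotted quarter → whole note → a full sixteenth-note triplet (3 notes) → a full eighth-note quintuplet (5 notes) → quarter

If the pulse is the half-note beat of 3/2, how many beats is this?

9

One half-note beat = 4 eighth notes.
Working in eighth notes: eighth note = 1; eighth = 1; whole note = 8; whole = 8; dotted quarter = 3; whole note = 8; a full sixteenth-note triplet (3 notes) (three triplet sixteenths span one eighth) = 1; a full eighth-note quintuplet (5 notes) (five quintuplet eighths span one half) = 4; quarter = 2.
Adding: 1 + 1 + 8 + 8 + 3 + 8 + 1 + 4 + 2 = 36.
36 ÷ 4 = 9 beats.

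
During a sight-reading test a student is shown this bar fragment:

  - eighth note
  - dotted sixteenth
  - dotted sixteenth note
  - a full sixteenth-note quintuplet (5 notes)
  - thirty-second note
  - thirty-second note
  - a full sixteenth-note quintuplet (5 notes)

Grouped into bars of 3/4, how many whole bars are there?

One bar of 3/4 = 24 thirty-second notes.
Each duration in thirty-second notes: eighth note = 4; dotted sixteenth = 3; dotted sixteenth note = 3; a full sixteenth-note quintuplet (5 notes) (five quintuplet sixteenths span one quarter) = 8; thirty-second note = 1; thirty-second note = 1; a full sixteenth-note quintuplet (5 notes) (five quintuplet sixteenths span one quarter) = 8.
Total: 4 + 3 + 3 + 8 + 1 + 1 + 8 = 28.
28 ÷ 24 = 1 complete bar with 4 left over.

1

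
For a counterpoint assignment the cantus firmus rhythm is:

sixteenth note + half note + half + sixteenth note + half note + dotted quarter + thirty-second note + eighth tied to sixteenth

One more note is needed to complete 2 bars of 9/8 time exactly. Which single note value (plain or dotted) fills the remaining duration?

thirty-second note

2 bars of 9/8 = 72 thirty-second notes.
Each duration in thirty-second notes: sixteenth note = 2; half note = 16; half = 16; sixteenth note = 2; half note = 16; dotted quarter = 12; thirty-second note = 1; eighth tied to sixteenth (eighth + sixteenth) = 6.
Adding: 2 + 16 + 16 + 2 + 16 + 12 + 1 + 6 = 71.
Remaining: 72 − 71 = 1 thirty-second note, which is a thirty-second note.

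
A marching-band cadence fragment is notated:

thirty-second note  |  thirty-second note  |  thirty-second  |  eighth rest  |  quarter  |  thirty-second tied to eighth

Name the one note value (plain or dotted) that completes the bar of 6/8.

The bar of 6/8 = 24 thirty-second notes.
Express everything in thirty-second notes: thirty-second note = 1; thirty-second note = 1; thirty-second = 1; eighth rest = 4; quarter = 8; thirty-second tied to eighth (thirty-second + eighth) = 5.
Sum: 1 + 1 + 1 + 4 + 8 + 5 = 20.
Remaining: 24 − 20 = 4 thirty-second notes, which is a eighth note.

eighth note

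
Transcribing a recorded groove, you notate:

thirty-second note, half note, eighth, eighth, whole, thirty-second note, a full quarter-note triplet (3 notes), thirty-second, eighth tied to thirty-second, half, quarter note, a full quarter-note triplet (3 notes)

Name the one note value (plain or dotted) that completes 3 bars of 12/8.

dotted half note

3 bars of 12/8 = 144 thirty-second notes.
Working in thirty-second notes: thirty-second note = 1; half note = 16; eighth = 4; eighth = 4; whole = 32; thirty-second note = 1; a full quarter-note triplet (3 notes) (three triplet quarters span one half) = 16; thirty-second = 1; eighth tied to thirty-second (eighth + thirty-second) = 5; half = 16; quarter note = 8; a full quarter-note triplet (3 notes) (three triplet quarters span one half) = 16.
Total: 1 + 16 + 4 + 4 + 32 + 1 + 16 + 1 + 5 + 16 + 8 + 16 = 120.
Remaining: 144 − 120 = 24 thirty-second notes, which is a dotted half note.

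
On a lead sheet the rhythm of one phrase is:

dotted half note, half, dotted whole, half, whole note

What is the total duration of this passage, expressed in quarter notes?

17

Working in quarter notes: dotted half note = 3; half = 2; dotted whole = 6; half = 2; whole note = 4.
Total: 3 + 2 + 6 + 2 + 4 = 17 quarter notes.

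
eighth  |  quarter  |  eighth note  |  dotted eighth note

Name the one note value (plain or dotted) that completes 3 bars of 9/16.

whole note

3 bars of 9/16 = 27 sixteenth notes.
Each duration in sixteenth notes: eighth = 2; quarter = 4; eighth note = 2; dotted eighth note = 3.
Total: 2 + 4 + 2 + 3 = 11.
Remaining: 27 − 11 = 16 sixteenth notes, which is a whole note.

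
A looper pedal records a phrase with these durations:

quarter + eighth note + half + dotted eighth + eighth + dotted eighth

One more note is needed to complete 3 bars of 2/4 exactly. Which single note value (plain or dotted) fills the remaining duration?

eighth note

3 bars of 2/4 = 24 sixteenth notes.
Each duration in sixteenth notes: quarter = 4; eighth note = 2; half = 8; dotted eighth = 3; eighth = 2; dotted eighth = 3.
Sum: 4 + 2 + 8 + 3 + 2 + 3 = 22.
Remaining: 24 − 22 = 2 sixteenth notes, which is a eighth note.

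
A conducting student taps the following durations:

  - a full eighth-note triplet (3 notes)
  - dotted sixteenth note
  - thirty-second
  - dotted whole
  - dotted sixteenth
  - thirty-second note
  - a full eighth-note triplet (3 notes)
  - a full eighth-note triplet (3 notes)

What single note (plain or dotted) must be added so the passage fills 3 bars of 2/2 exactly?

3 bars of 2/2 = 96 thirty-second notes.
Each duration in thirty-second notes: a full eighth-note triplet (3 notes) (three triplet eighths span one quarter) = 8; dotted sixteenth note = 3; thirty-second = 1; dotted whole = 48; dotted sixteenth = 3; thirty-second note = 1; a full eighth-note triplet (3 notes) (three triplet eighths span one quarter) = 8; a full eighth-note triplet (3 notes) (three triplet eighths span one quarter) = 8.
Sum: 8 + 3 + 1 + 48 + 3 + 1 + 8 + 8 = 80.
Remaining: 96 − 80 = 16 thirty-second notes, which is a half note.

half note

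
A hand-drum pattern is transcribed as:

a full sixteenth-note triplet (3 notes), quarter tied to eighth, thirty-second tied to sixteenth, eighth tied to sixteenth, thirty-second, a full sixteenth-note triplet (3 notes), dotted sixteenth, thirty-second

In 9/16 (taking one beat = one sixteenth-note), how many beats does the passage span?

17

One sixteenth-note beat = 2 thirty-second notes.
Each duration in thirty-second notes: a full sixteenth-note triplet (3 notes) (three triplet sixteenths span one eighth) = 4; quarter tied to eighth (quarter + eighth) = 12; thirty-second tied to sixteenth (thirty-second + sixteenth) = 3; eighth tied to sixteenth (eighth + sixteenth) = 6; thirty-second = 1; a full sixteenth-note triplet (3 notes) (three triplet sixteenths span one eighth) = 4; dotted sixteenth = 3; thirty-second = 1.
Sum: 4 + 12 + 3 + 6 + 1 + 4 + 3 + 1 = 34.
34 ÷ 2 = 17 beats.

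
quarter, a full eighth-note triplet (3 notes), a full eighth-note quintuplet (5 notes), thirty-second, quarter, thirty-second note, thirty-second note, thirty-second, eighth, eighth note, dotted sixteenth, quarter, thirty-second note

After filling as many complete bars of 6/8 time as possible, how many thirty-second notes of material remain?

16

One bar of 6/8 = 24 thirty-second notes.
Each duration in thirty-second notes: quarter = 8; a full eighth-note triplet (3 notes) (three triplet eighths span one quarter) = 8; a full eighth-note quintuplet (5 notes) (five quintuplet eighths span one half) = 16; thirty-second = 1; quarter = 8; thirty-second note = 1; thirty-second note = 1; thirty-second = 1; eighth = 4; eighth note = 4; dotted sixteenth = 3; quarter = 8; thirty-second note = 1.
Total: 8 + 8 + 16 + 1 + 8 + 1 + 1 + 1 + 4 + 4 + 3 + 8 + 1 = 64.
64 ÷ 24 = 2 complete bars with 16 thirty-second notes remaining.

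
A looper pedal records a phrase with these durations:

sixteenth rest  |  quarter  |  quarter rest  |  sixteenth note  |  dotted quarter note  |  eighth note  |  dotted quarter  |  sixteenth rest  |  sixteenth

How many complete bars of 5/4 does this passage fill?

1

One bar of 5/4 = 20 sixteenth notes.
Working in sixteenth notes: sixteenth rest = 1; quarter = 4; quarter rest = 4; sixteenth note = 1; dotted quarter note = 6; eighth note = 2; dotted quarter = 6; sixteenth rest = 1; sixteenth = 1.
Altogether 1 + 4 + 4 + 1 + 6 + 2 + 6 + 1 + 1 = 26.
26 ÷ 20 = 1 complete bar with 6 left over.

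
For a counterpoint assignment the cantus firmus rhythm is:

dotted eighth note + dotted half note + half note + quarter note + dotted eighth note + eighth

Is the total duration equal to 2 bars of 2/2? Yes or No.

One bar of 2/2 = 16 sixteenth notes, so 2 bars = 32.
In sixteenth notes: dotted eighth note = 3; dotted half note = 12; half note = 8; quarter note = 4; dotted eighth note = 3; eighth = 2.
Altogether 3 + 12 + 8 + 4 + 3 + 2 = 32.
32 equals 32, so the answer is Yes.

Yes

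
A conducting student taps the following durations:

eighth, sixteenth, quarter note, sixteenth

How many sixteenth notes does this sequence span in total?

8

Express everything in sixteenth notes: eighth = 2; sixteenth = 1; quarter note = 4; sixteenth = 1.
Total: 2 + 1 + 4 + 1 = 8 sixteenth notes.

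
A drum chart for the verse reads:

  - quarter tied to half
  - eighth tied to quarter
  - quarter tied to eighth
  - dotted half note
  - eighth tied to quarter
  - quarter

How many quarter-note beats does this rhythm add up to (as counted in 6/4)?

11.5

One quarter-note beat = 2 eighth notes.
Express everything in eighth notes: quarter tied to half (quarter + half) = 6; eighth tied to quarter (eighth + quarter) = 3; quarter tied to eighth (quarter + eighth) = 3; dotted half note = 6; eighth tied to quarter (eighth + quarter) = 3; quarter = 2.
Altogether 6 + 3 + 3 + 6 + 3 + 2 = 23.
23 ÷ 2 = 11.5 beats.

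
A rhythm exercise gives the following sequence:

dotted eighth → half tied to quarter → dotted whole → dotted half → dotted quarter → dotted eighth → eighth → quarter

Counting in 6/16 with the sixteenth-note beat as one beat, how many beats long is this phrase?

66

One sixteenth-note beat = 2 thirty-second notes.
In thirty-second notes: dotted eighth = 6; half tied to quarter (half + quarter) = 24; dotted whole = 48; dotted half = 24; dotted quarter = 12; dotted eighth = 6; eighth = 4; quarter = 8.
Altogether 6 + 24 + 48 + 24 + 12 + 6 + 4 + 8 = 132.
132 ÷ 2 = 66 beats.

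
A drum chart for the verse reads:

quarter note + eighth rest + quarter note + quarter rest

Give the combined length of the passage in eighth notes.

7

In eighth notes: quarter note = 2; eighth rest = 1; quarter note = 2; quarter rest = 2.
Sum: 2 + 1 + 2 + 2 = 7 eighth notes.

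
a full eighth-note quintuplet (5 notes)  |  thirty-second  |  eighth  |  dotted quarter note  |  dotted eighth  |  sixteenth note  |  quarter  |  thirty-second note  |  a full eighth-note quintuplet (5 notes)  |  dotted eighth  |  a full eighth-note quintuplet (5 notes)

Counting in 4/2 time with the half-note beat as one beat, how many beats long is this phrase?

One half-note beat = 16 thirty-second notes.
Each duration in thirty-second notes: a full eighth-note quintuplet (5 notes) (five quintuplet eighths span one half) = 16; thirty-second = 1; eighth = 4; dotted quarter note = 12; dotted eighth = 6; sixteenth note = 2; quarter = 8; thirty-second note = 1; a full eighth-note quintuplet (5 notes) (five quintuplet eighths span one half) = 16; dotted eighth = 6; a full eighth-note quintuplet (5 notes) (five quintuplet eighths span one half) = 16.
Adding: 16 + 1 + 4 + 12 + 6 + 2 + 8 + 1 + 16 + 6 + 16 = 88.
88 ÷ 16 = 5.5 beats.

5.5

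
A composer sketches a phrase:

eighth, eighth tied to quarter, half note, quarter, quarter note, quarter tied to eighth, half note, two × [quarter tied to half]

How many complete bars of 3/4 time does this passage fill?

5

One bar of 3/4 = 6 eighth notes.
Express everything in eighth notes: eighth = 1; eighth tied to quarter (eighth + quarter) = 3; half note = 4; quarter = 2; quarter note = 2; quarter tied to eighth (quarter + eighth) = 3; half note = 4; quarter tied to half (quarter + half) = 6; quarter tied to half (quarter + half) = 6.
Sum: 1 + 3 + 4 + 2 + 2 + 3 + 4 + 6 + 6 = 31.
31 ÷ 6 = 5 complete bars with 1 left over.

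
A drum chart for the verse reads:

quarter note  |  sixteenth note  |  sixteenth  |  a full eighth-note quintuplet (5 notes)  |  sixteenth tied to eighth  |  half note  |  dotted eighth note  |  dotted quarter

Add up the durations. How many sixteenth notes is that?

Working in sixteenth notes: quarter note = 4; sixteenth note = 1; sixteenth = 1; a full eighth-note quintuplet (5 notes) (five quintuplet eighths span one half) = 8; sixteenth tied to eighth (sixteenth + eighth) = 3; half note = 8; dotted eighth note = 3; dotted quarter = 6.
Total: 4 + 1 + 1 + 8 + 3 + 8 + 3 + 6 = 34 sixteenth notes.

34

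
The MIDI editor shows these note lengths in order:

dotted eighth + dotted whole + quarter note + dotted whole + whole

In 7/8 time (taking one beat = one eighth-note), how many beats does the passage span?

35.5

One eighth-note beat = 2 sixteenth notes.
Express everything in sixteenth notes: dotted eighth = 3; dotted whole = 24; quarter note = 4; dotted whole = 24; whole = 16.
Sum: 3 + 24 + 4 + 24 + 16 = 71.
71 ÷ 2 = 35.5 beats.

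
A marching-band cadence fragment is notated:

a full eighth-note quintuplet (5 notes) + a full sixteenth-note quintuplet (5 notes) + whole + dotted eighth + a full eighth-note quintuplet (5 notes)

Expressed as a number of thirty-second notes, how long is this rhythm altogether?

78

Each duration in thirty-second notes: a full eighth-note quintuplet (5 notes) (five quintuplet eighths span one half) = 16; a full sixteenth-note quintuplet (5 notes) (five quintuplet sixteenths span one quarter) = 8; whole = 32; dotted eighth = 6; a full eighth-note quintuplet (5 notes) (five quintuplet eighths span one half) = 16.
Sum: 16 + 8 + 32 + 6 + 16 = 78 thirty-second notes.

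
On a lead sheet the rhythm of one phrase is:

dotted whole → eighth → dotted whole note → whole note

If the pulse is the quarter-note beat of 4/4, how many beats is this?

16.5

One quarter-note beat = 2 eighth notes.
Each duration in eighth notes: dotted whole = 12; eighth = 1; dotted whole note = 12; whole note = 8.
Total: 12 + 1 + 12 + 8 = 33.
33 ÷ 2 = 16.5 beats.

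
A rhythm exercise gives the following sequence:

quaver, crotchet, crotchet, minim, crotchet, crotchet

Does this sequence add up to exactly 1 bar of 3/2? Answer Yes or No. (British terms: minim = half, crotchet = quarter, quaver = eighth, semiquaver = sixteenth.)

One bar of 3/2 = 12 eighth notes.
Each duration in eighth notes: quaver = 1; crotchet = 2; crotchet = 2; minim = 4; crotchet = 2; crotchet = 2.
Altogether 1 + 2 + 2 + 4 + 2 + 2 = 13.
13 exceeds 12, so the answer is No.

No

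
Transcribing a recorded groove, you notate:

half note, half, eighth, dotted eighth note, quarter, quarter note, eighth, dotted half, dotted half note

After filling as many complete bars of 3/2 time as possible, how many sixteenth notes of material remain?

7

One bar of 3/2 = 24 sixteenth notes.
Convert each value to sixteenth notes: half note = 8; half = 8; eighth = 2; dotted eighth note = 3; quarter = 4; quarter note = 4; eighth = 2; dotted half = 12; dotted half note = 12.
Adding: 8 + 8 + 2 + 3 + 4 + 4 + 2 + 12 + 12 = 55.
55 ÷ 24 = 2 complete bars with 7 sixteenth notes remaining.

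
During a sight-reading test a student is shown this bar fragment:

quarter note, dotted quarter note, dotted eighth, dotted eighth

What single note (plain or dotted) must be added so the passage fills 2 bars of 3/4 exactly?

half note

2 bars of 3/4 = 24 sixteenth notes.
Each duration in sixteenth notes: quarter note = 4; dotted quarter note = 6; dotted eighth = 3; dotted eighth = 3.
Adding: 4 + 6 + 3 + 3 = 16.
Remaining: 24 − 16 = 8 sixteenth notes, which is a half note.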